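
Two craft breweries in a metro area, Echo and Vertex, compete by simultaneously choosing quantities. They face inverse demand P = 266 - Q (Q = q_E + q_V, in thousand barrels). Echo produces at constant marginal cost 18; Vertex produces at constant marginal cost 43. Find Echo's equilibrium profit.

Echo's profit: π_E = (266 - Q)q_E - (18q_E). Setting ∂π_E/∂q_E = 0: 248 - 2q_E - (q_V) = 0.
Vertex's first-order condition: 223 - 2q_V - (q_E) = 0.
Best responses: q_E = (248 - q_V)/2, q_V = (223 - q_E)/2.
Solving the pair: q_E = 91, q_V = 66.
Price P = 266 - 157 = 109.
Echo's profit: (109 - 18)·91 = 8281.

8281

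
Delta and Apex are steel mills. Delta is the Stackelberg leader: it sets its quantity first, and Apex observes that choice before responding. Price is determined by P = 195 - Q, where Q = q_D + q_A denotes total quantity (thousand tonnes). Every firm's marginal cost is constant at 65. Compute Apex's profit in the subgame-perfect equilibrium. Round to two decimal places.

1056.25

The follower Apex best-responds to any q_D: π_A = (195 - Q)q_A - 65q_A.
Setting the follower's marginal profit to zero, 130 - q_D - 2q_A = 0, i.e. q_A = (130 - q_D)/2.
The leader anticipates this reaction. Substituting into P = 195 - Q gives P = 130 - (1/2)q_D, so π_D = (130 - (1/2)q_D)q_D - 65q_D.
Leader FOC: 65 - q_D = 0, so q_D = 65.
Then q_A = (130 - 65)/2 = 65/2.
Price P = 195 - 195/2 = 195/2.
Apex's profit: (195/2 - 65)·(65/2) = 1056.2500.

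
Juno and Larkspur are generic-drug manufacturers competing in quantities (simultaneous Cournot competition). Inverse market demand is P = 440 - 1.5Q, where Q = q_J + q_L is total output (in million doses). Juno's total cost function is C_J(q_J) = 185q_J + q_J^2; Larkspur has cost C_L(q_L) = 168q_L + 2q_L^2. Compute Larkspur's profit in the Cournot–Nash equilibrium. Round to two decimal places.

3118.02

Juno's profit: π_J = (440 - 1.5Q)q_J - (185q_J + q_J²). Setting ∂π_J/∂q_J = 0: 255 - 5q_J - (3/2)(q_L) = 0.
Larkspur's first-order condition: 272 - 7q_L - (3/2)(q_J) = 0.
Rearranging gives the reaction functions q_J = (255 - (3/2)q_L)/5 and q_L = (272 - (3/2)q_J)/7.
Substituting one into the other gives q_J = 42.0458 and q_L = 29.8473.
Price P = 440 - (3/2)·71.8931 = 332.1603.
Larkspur's profit: 332.1603·29.8473 - 168·29.8473 - 2·29.8473² = 3118.0205.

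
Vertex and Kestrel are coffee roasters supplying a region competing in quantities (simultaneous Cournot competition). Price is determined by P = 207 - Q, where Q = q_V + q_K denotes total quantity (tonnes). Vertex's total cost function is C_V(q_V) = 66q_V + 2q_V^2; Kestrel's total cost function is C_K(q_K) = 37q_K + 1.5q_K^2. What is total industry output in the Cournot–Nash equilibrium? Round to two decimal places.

48.76

Vertex's profit: π_V = (207 - Q)q_V - (66q_V + 2q_V²). Setting ∂π_V/∂q_V = 0: 141 - 6q_V - (q_K) = 0.
Kestrel's profit: π_K = (207 - Q)q_K - (37q_K + (3/2)q_K²). Setting ∂π_K/∂q_K = 0: 170 - 5q_K - (q_V) = 0.
Best responses: q_V = (141 - q_K)/6, q_K = (170 - q_V)/5.
Solving the pair: q_V = 535/29, q_K = 879/29.
Total output Q = 535/29 + 879/29 = 1414/29.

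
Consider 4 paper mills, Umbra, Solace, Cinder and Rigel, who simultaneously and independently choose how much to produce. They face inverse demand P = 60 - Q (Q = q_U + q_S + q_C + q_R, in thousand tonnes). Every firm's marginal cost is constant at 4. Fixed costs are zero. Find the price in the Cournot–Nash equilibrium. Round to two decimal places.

Each firm earns π_i = (60 - Q)q_i - 4q_i.
Setting ∂π_i/∂q_i = 0 with rivals' quantities fixed: 56 - 2q_i - Σ_{j≠i} q_j = 0.
With identical firms every q_j equals q_i, so Σ_{j≠i} q_j = 3q_i and 56 = 5q_i, giving q_i = 56/5.
Total output Q = 224/5, so price P = 60 - 224/5 = 76/5.

15.20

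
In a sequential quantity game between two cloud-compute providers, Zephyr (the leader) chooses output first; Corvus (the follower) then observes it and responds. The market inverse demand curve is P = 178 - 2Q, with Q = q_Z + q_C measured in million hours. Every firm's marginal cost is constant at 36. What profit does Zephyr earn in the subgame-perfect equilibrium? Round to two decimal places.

Solve by backward induction. Given q_Z, the follower Corvus maximises π_C = (178 - 2q_Z - 2q_C)q_C - 36q_C.
Setting the follower's marginal profit to zero, 142 - 2q_Z - 4q_C = 0, i.e. q_C = (142 - 2q_Z)/4.
The leader anticipates this reaction. Substituting into P = 178 - 2Q gives P = 107 - q_Z, so π_Z = (107 - q_Z)q_Z - 36q_Z.
The leader's first-order condition 71 - 2q_Z = 0 yields q_Z = 71/2.
Then q_C = (142 - 2·(71/2))/4 = 71/4.
Price P = 178 - 2·(213/4) = 143/2.
Zephyr's profit: (143/2 - 36)·(71/2) = 1260.2500.

1260.25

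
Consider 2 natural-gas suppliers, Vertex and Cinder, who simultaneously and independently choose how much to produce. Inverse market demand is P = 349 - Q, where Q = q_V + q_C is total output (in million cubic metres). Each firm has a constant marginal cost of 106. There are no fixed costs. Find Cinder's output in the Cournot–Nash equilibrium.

81

Each firm earns π_i = (349 - Q)q_i - 106q_i.
First-order condition (treating rivals' output as given): 243 - 2q_i - q_j = 0.
With identical firms every q_j equals q_i, so q_j = q_i and 243 = 3q_i, giving q_i = 81.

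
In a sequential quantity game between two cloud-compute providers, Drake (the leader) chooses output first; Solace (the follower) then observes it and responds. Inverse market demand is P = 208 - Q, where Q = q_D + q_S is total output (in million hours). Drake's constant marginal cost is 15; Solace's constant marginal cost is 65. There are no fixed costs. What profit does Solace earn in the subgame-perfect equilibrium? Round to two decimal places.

115.56

The follower Solace best-responds to any q_D: π_S = (208 - Q)q_S - 65q_S.
Follower FOC: 143 - q_D - 2q_S = 0, so q_S(q_D) = (143 - q_D)/2.
The leader anticipates this reaction. Substituting into P = 208 - Q gives P = 273/2 - (1/2)q_D, so π_D = (273/2 - (1/2)q_D)q_D - 15q_D.
The leader's first-order condition 243/2 - q_D = 0 yields q_D = 243/2.
Then q_S = (143 - 243/2)/2 = 43/4.
Price P = 208 - 529/4 = 303/4.
Solace's profit: (303/4 - 65)·(43/4) = 1849/16.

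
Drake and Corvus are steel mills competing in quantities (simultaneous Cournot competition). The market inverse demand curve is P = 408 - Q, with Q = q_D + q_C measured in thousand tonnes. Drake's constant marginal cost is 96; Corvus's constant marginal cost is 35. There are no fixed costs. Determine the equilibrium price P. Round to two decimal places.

Drake's profit: π_D = (408 - Q)q_D - (96q_D). Setting ∂π_D/∂q_D = 0: 312 - 2q_D - (q_C) = 0.
Corvus's profit: π_C = (408 - Q)q_C - (35q_C). Setting ∂π_C/∂q_C = 0: 373 - 2q_C - (q_D) = 0.
Best responses: q_D = (312 - q_C)/2, q_C = (373 - q_D)/2.
Solving the pair: q_D = 251/3, q_C = 434/3.
Total output Q = 685/3, so price P = 408 - 685/3 = 539/3.

179.67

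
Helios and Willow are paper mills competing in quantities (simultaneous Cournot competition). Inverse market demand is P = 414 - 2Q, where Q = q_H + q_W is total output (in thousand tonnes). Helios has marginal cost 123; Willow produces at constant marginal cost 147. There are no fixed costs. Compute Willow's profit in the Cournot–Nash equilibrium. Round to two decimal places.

Helios's profit: π_H = (414 - 2Q)q_H - (123q_H). Setting ∂π_H/∂q_H = 0: 291 - 4q_H - 2(q_W) = 0.
Willow's profit: π_W = (414 - 2Q)q_W - (147q_W). Setting ∂π_W/∂q_W = 0: 267 - 4q_W - 2(q_H) = 0.
Rearranging gives the reaction functions q_H = (291 - 2q_W)/4 and q_W = (267 - 2q_H)/4.
Solving the pair: q_H = 105/2, q_W = 81/2.
Price P = 414 - 2·93 = 228.
Willow's profit: (228 - 147)·(81/2) = 3280.5000.

3280.50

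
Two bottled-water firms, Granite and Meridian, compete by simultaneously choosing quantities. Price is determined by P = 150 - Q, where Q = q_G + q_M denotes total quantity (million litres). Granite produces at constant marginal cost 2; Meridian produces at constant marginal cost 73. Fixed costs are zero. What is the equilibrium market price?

75

Granite's profit: π_G = (150 - Q)q_G - (2q_G). Setting ∂π_G/∂q_G = 0: 148 - 2q_G - (q_M) = 0.
Meridian's profit: π_M = (150 - Q)q_M - (73q_M). Setting ∂π_M/∂q_M = 0: 77 - 2q_M - (q_G) = 0.
Rearranging gives the reaction functions q_G = (148 - q_M)/2 and q_M = (77 - q_G)/2.
Substituting one into the other gives q_G = 73 and q_M = 2.
Total output Q = 75, so price P = 150 - 75 = 75.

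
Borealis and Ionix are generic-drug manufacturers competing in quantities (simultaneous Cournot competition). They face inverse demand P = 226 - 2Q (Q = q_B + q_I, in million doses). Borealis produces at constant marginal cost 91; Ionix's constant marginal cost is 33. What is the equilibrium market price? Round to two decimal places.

Borealis's profit: π_B = (226 - 2Q)q_B - (91q_B). Setting ∂π_B/∂q_B = 0: 135 - 4q_B - 2(q_I) = 0.
Ionix's profit: π_I = (226 - 2Q)q_I - (33q_I). Setting ∂π_I/∂q_I = 0: 193 - 4q_I - 2(q_B) = 0.
Best responses: q_B = (135 - 2q_I)/4, q_I = (193 - 2q_B)/4.
Solving the pair: q_B = 77/6, q_I = 251/6.
Total output Q = 164/3, so price P = 226 - 2·(164/3) = 350/3.

116.67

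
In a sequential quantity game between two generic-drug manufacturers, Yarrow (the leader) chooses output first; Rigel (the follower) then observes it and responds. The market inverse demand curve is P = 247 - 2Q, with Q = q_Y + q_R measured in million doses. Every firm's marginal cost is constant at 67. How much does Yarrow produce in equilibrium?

The follower Rigel best-responds to any q_Y: π_R = (247 - 2Q)q_R - 67q_R.
∂π_R/∂q_R = 180 - 2q_Y - 4q_R = 0 gives the reaction function q_R = (180 - 2q_Y)/4.
The leader anticipates this reaction. Substituting into P = 247 - 2Q gives P = 157 - q_Y, so π_Y = (157 - q_Y)q_Y - 67q_Y.
Maximising: ∂π_Y/∂q_Y = 90 - 2q_Y = 0, giving q_Y = 45.
Then q_R = (180 - 2·45)/4 = 45/2.

45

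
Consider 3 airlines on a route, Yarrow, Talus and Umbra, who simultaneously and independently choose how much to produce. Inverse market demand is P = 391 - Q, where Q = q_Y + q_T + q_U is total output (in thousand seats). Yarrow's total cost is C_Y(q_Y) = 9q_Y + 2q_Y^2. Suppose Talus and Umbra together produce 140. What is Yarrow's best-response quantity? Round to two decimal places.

With rivals' combined output fixed at 140, Yarrow's profit is π_Y = (391 - 140 - q_Y)q_Y - (9q_Y + 2q_Y²) = (251 - q_Y)q_Y - (9q_Y + 2q_Y²).
∂π_Y/∂q_Y = 242 - 6q_Y = 0, so q_Y = 121/3.

40.33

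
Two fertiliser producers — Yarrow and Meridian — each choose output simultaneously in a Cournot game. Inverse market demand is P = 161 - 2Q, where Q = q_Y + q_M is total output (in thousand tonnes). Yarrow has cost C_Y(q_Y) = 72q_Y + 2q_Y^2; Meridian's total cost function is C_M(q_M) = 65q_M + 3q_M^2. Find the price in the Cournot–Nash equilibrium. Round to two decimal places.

127.11

Yarrow's profit: π_Y = (161 - 2Q)q_Y - (72q_Y + 2q_Y²). Setting ∂π_Y/∂q_Y = 0: 89 - 8q_Y - 2(q_M) = 0.
Meridian's profit: π_M = (161 - 2Q)q_M - (65q_M + 3q_M²). Setting ∂π_M/∂q_M = 0: 96 - 10q_M - 2(q_Y) = 0.
So q_Y = (89 - 2q_M)/8 and q_M = (96 - 2q_Y)/10.
Solving the pair: q_Y = 349/38, q_M = 295/38.
Total output Q = 322/19, so price P = 161 - 2·(322/19) = 127.1053.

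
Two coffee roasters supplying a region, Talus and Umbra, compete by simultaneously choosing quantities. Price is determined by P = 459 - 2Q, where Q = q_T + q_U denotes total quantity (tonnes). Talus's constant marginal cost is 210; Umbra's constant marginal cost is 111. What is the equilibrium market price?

Talus's profit: π_T = (459 - 2Q)q_T - (210q_T). Setting ∂π_T/∂q_T = 0: 249 - 4q_T - 2(q_U) = 0.
Umbra's profit: π_U = (459 - 2Q)q_U - (111q_U). Setting ∂π_U/∂q_U = 0: 348 - 4q_U - 2(q_T) = 0.
Rearranging gives the reaction functions q_T = (249 - 2q_U)/4 and q_U = (348 - 2q_T)/4.
Substituting one into the other gives q_T = 25 and q_U = 149/2.
Total output Q = 199/2, so price P = 459 - 2·(199/2) = 260.

260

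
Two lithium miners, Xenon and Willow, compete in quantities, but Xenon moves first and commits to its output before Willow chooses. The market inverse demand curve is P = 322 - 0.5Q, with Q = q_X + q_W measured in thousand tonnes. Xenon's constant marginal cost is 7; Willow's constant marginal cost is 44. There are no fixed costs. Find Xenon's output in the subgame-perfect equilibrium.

The follower Willow best-responds to any q_X: π_W = (322 - 0.5Q)q_W - 44q_W.
Setting the follower's marginal profit to zero, 278 - (1/2)q_X - q_W = 0, i.e. q_W = (278 - (1/2)q_X).
The leader anticipates this reaction. Substituting into P = 322 - 0.5Q gives P = 183 - (1/4)q_X, so π_X = (183 - (1/4)q_X)q_X - 7q_X.
The leader's first-order condition 176 - (1/2)q_X = 0 yields q_X = 352.
Then q_W = (278 - (1/2)·352) = 102.

352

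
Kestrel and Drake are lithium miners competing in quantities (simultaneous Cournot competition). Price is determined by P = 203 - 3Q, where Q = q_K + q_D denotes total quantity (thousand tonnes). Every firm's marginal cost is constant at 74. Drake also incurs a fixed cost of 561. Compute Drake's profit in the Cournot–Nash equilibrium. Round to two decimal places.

55.33

A representative firm's profit is π_i = q_i(203 - 3Q) - 74q_i.
Setting ∂π_i/∂q_i = 0 with rivals' quantities fixed: 129 - 6q_i - 3q_j = 0.
With identical firms every q_j equals q_i, so q_j = q_i and 129 = 9q_i, giving q_i = 43/3.
Price P = 203 - 3·(86/3) = 117.
Drake's profit: (117 - 74)·(43/3) - 561 = 166/3.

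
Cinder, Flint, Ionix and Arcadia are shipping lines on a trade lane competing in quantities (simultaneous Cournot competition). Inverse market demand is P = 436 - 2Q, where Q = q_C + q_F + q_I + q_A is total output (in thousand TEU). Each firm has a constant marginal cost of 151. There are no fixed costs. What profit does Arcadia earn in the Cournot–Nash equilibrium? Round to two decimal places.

1624.50

A representative firm's profit is π_i = q_i(436 - 2Q) - 151q_i.
Setting ∂π_i/∂q_i = 0 with rivals' quantities fixed: 285 - 4q_i - 2·Σ_{j≠i} q_j = 0.
With identical firms every q_j equals q_i, so Σ_{j≠i} q_j = 3q_i and 285 = 10q_i, giving q_i = 57/2.
Price P = 436 - 2·114 = 208.
Arcadia's profit: (208 - 151)·(57/2) = 1624.5000.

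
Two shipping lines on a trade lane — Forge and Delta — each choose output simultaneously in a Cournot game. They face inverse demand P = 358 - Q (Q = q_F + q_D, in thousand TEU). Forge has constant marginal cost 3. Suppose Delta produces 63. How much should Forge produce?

146

With the rival's output fixed at 63, Forge's profit is π_F = (358 - 63 - q_F)q_F - (3q_F) = (295 - q_F)q_F - (3q_F).
∂π_F/∂q_F = 292 - 2q_F = 0, so q_F = 146.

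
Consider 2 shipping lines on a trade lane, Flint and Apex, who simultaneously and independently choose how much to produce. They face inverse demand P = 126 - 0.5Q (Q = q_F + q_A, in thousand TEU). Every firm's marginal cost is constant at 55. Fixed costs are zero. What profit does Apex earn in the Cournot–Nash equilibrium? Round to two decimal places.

1120.22

A representative firm's profit is π_i = q_i(126 - 0.5Q) - 55q_i.
Setting ∂π_i/∂q_i = 0 with rivals' quantities fixed: 71 - q_i - (1/2)q_j = 0.
By symmetry each firm produces the same amount; substituting q_j = q_i yields q_i = 71/(3/2) = 142/3.
Price P = 126 - (1/2)·(284/3) = 236/3.
Apex's profit: (236/3 - 55)·(142/3) = 1120.2222.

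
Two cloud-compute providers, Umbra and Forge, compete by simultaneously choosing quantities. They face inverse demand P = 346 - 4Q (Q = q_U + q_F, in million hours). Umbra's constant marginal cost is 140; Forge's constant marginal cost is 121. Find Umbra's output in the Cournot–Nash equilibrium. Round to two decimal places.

Umbra's profit: π_U = (346 - 4Q)q_U - (140q_U). Setting ∂π_U/∂q_U = 0: 206 - 8q_U - 4(q_F) = 0.
Forge's profit: π_F = (346 - 4Q)q_F - (121q_F). Setting ∂π_F/∂q_F = 0: 225 - 8q_F - 4(q_U) = 0.
So q_U = (206 - 4q_F)/8 and q_F = (225 - 4q_U)/8.
Substituting one into the other gives q_U = 187/12 and q_F = 61/3.

15.58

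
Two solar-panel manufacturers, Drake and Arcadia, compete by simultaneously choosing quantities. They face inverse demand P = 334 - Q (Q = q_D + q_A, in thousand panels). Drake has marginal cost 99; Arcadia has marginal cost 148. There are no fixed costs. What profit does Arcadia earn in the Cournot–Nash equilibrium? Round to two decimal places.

Drake's profit: π_D = (334 - Q)q_D - (99q_D). Setting ∂π_D/∂q_D = 0: 235 - 2q_D - (q_A) = 0.
Arcadia's profit: π_A = (334 - Q)q_A - (148q_A). Setting ∂π_A/∂q_A = 0: 186 - 2q_A - (q_D) = 0.
Best responses: q_D = (235 - q_A)/2, q_A = (186 - q_D)/2.
Solving the pair: q_D = 284/3, q_A = 137/3.
Price P = 334 - 421/3 = 581/3.
Arcadia's profit: (581/3 - 148)·(137/3) = 2085.4444.

2085.44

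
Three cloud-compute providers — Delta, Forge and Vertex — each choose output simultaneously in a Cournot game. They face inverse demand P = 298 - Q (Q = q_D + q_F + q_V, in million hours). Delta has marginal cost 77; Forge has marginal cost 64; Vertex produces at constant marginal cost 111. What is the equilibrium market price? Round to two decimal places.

137.50

Delta's profit: π_D = (298 - Q)q_D - (77q_D). Setting ∂π_D/∂q_D = 0: 221 - 2q_D - (q_F + q_V) = 0.
Forge's profit: π_F = (298 - Q)q_F - (64q_F). Setting ∂π_F/∂q_F = 0: 234 - 2q_F - (q_D + q_V) = 0.
Vertex's first-order condition: 187 - 2q_V - (q_D + q_F) = 0.
Adding the 3 conditions: 642 − 2Q − 2Q = 0, i.e. Q = 321/2.
Back-substituting: q_D = (221 − 321/2) = 121/2, q_F = (234 − 321/2) = 147/2, q_V = (187 − 321/2) = 53/2.
Total output Q = 321/2, so price P = 298 - 321/2 = 275/2.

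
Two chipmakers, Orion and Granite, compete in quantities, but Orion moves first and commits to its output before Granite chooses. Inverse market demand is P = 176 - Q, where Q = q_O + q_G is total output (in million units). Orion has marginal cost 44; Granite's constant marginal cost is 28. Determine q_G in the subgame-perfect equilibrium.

The follower Granite best-responds to any q_O: π_G = (176 - Q)q_G - 28q_G.
Setting the follower's marginal profit to zero, 148 - q_O - 2q_G = 0, i.e. q_G = (148 - q_O)/2.
Orion substitutes q_G(q_O) into its own profit: π_O = q_O(176 - q_O - (148 - q_O)/2) - 44q_O = (102 - (1/2)q_O)q_O - 44q_O.
The leader's first-order condition 58 - q_O = 0 yields q_O = 58.
Then q_G = (148 - 58)/2 = 45.

45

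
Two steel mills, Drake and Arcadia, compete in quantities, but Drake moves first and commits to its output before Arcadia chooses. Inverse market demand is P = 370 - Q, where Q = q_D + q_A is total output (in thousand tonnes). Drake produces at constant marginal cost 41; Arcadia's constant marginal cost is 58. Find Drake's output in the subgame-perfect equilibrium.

Solve by backward induction. Given q_D, the follower Arcadia maximises π_A = (370 - q_D - q_A)q_A - 58q_A.
Setting the follower's marginal profit to zero, 312 - q_D - 2q_A = 0, i.e. q_A = (312 - q_D)/2.
The leader anticipates this reaction. Substituting into P = 370 - Q gives P = 214 - (1/2)q_D, so π_D = (214 - (1/2)q_D)q_D - 41q_D.
Leader FOC: 173 - q_D = 0, so q_D = 173.
Then q_A = (312 - 173)/2 = 139/2.

173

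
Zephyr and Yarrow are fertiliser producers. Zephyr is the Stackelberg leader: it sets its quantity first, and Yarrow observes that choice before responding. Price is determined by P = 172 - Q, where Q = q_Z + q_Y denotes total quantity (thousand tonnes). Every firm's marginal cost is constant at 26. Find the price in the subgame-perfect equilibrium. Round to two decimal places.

62.50

The follower Yarrow best-responds to any q_Z: π_Y = (172 - Q)q_Y - 26q_Y.
∂π_Y/∂q_Y = 146 - q_Z - 2q_Y = 0 gives the reaction function q_Y = (146 - q_Z)/2.
Zephyr substitutes q_Y(q_Z) into its own profit: π_Z = q_Z(172 - q_Z - (146 - q_Z)/2) - 26q_Z = (99 - (1/2)q_Z)q_Z - 26q_Z.
Maximising: ∂π_Z/∂q_Z = 73 - q_Z = 0, giving q_Z = 73.
Then q_Y = (146 - 73)/2 = 73/2.
Total output Q = 219/2, so price P = 172 - 219/2 = 125/2.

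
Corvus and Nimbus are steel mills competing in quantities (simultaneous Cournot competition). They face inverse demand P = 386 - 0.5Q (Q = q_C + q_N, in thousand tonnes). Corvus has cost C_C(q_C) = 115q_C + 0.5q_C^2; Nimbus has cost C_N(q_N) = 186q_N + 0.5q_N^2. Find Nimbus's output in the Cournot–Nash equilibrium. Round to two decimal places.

Corvus's profit: π_C = (386 - 0.5Q)q_C - (115q_C + (1/2)q_C²). Setting ∂π_C/∂q_C = 0: 271 - 2q_C - (1/2)(q_N) = 0.
Nimbus's first-order condition: 200 - 2q_N - (1/2)(q_C) = 0.
So q_C = (271 - (1/2)q_N)/2 and q_N = (200 - (1/2)q_C)/2.
Substituting one into the other gives q_C = 1768/15 and q_N = 1058/15.

70.53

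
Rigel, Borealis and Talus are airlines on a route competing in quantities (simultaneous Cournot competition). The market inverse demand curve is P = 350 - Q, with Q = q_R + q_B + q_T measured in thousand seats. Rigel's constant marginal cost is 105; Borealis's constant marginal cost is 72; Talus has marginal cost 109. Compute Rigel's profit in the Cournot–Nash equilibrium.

2916

Rigel's profit: π_R = (350 - Q)q_R - (105q_R). Setting ∂π_R/∂q_R = 0: 245 - 2q_R - (q_B + q_T) = 0.
Borealis's profit: π_B = (350 - Q)q_B - (72q_B). Setting ∂π_B/∂q_B = 0: 278 - 2q_B - (q_R + q_T) = 0.
Talus's first-order condition: 241 - 2q_T - (q_R + q_B) = 0.
Adding the 3 conditions: 764 − 2Q − 2Q = 0, i.e. Q = 191.
Back-substituting: q_R = (245 − 191) = 54, q_B = (278 − 191) = 87, q_T = (241 − 191) = 50.
Price P = 350 - 191 = 159.
Rigel's profit: (159 - 105)·54 = 2916.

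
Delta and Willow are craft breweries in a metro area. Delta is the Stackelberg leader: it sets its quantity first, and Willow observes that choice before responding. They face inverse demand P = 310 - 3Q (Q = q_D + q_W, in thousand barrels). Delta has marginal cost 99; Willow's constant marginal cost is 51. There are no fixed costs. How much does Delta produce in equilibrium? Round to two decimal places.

Solve by backward induction. Given q_D, the follower Willow maximises π_W = (310 - 3q_D - 3q_W)q_W - 51q_W.
∂π_W/∂q_W = 259 - 3q_D - 6q_W = 0 gives the reaction function q_W = (259 - 3q_D)/6.
The leader anticipates this reaction. Substituting into P = 310 - 3Q gives P = 361/2 - (3/2)q_D, so π_D = (361/2 - (3/2)q_D)q_D - 99q_D.
The leader's first-order condition 163/2 - 3q_D = 0 yields q_D = 163/6.
Then q_W = (259 - 3·(163/6))/6 = 355/12.

27.17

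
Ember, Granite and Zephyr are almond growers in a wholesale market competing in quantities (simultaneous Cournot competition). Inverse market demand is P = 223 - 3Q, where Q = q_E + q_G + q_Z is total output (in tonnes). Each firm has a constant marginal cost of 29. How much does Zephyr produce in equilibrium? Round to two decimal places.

16.17

Each firm earns π_i = (223 - 3Q)q_i - 29q_i.
Setting ∂π_i/∂q_i = 0 with rivals' quantities fixed: 194 - 6q_i - 3·Σ_{j≠i} q_j = 0.
By symmetry each firm produces the same amount; substituting Σ_{j≠i} q_j = 2q_i yields q_i = 194/12 = 97/6.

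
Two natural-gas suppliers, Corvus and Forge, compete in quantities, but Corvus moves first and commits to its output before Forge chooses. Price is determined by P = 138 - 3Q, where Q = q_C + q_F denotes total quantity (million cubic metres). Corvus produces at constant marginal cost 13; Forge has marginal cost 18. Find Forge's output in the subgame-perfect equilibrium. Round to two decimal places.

Solve by backward induction. Given q_C, the follower Forge maximises π_F = (138 - 3q_C - 3q_F)q_F - 18q_F.
Setting the follower's marginal profit to zero, 120 - 3q_C - 6q_F = 0, i.e. q_F = (120 - 3q_C)/6.
The leader anticipates this reaction. Substituting into P = 138 - 3Q gives P = 78 - (3/2)q_C, so π_C = (78 - (3/2)q_C)q_C - 13q_C.
Maximising: ∂π_C/∂q_C = 65 - 3q_C = 0, giving q_C = 65/3.
Then q_F = (120 - 3·(65/3))/6 = 55/6.

9.17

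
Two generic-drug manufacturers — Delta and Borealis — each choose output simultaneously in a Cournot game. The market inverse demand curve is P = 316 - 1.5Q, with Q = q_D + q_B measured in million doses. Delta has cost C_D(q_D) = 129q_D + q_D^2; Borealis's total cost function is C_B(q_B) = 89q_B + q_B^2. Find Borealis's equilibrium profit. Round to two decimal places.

Delta's profit: π_D = (316 - 1.5Q)q_D - (129q_D + q_D²). Setting ∂π_D/∂q_D = 0: 187 - 5q_D - (3/2)(q_B) = 0.
Borealis's first-order condition: 227 - 5q_B - (3/2)(q_D) = 0.
Rearranging gives the reaction functions q_D = (187 - (3/2)q_B)/5 and q_B = (227 - (3/2)q_D)/5.
Solving the pair: q_D = 26.1319, q_B = 37.5604.
Price P = 316 - (3/2)·(828/13) = 220.4615.
Borealis's profit: 220.4615·37.5604 - 89·37.5604 - 37.5604² = 3526.9665.

3526.97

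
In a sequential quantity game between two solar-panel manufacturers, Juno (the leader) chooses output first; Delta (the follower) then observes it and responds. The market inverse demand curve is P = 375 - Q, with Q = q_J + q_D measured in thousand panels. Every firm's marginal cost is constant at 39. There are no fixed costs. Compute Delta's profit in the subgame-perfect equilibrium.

Solve by backward induction. Given q_J, the follower Delta maximises π_D = (375 - q_J - q_D)q_D - 39q_D.
Follower FOC: 336 - q_J - 2q_D = 0, so q_D(q_J) = (336 - q_J)/2.
The leader anticipates this reaction. Substituting into P = 375 - Q gives P = 207 - (1/2)q_J, so π_J = (207 - (1/2)q_J)q_J - 39q_J.
Leader FOC: 168 - q_J = 0, so q_J = 168.
Then q_D = (336 - 168)/2 = 84.
Price P = 375 - 252 = 123.
Delta's profit: (123 - 39)·84 = 7056.

7056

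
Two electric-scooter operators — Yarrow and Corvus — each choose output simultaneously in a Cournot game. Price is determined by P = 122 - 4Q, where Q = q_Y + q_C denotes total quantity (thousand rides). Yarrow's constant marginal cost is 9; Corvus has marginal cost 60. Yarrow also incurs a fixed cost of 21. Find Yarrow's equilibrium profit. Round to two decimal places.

Yarrow's profit: π_Y = (122 - 4Q)q_Y - (9q_Y). Setting ∂π_Y/∂q_Y = 0: 113 - 8q_Y - 4(q_C) = 0.
Corvus's profit: π_C = (122 - 4Q)q_C - (60q_C). Setting ∂π_C/∂q_C = 0: 62 - 8q_C - 4(q_Y) = 0.
Rearranging gives the reaction functions q_Y = (113 - 4q_C)/8 and q_C = (62 - 4q_Y)/8.
Solving the pair: q_Y = 41/3, q_C = 11/12.
Price P = 122 - 4·(175/12) = 191/3.
Yarrow's profit: (191/3 - 9)·(41/3) - 21 = 726.1111.

726.11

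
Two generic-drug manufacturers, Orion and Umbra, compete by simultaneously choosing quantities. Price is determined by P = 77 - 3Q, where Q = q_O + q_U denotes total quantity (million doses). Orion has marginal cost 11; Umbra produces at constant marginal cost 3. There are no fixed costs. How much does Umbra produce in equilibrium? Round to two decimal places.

Orion's profit: π_O = (77 - 3Q)q_O - (11q_O). Setting ∂π_O/∂q_O = 0: 66 - 6q_O - 3(q_U) = 0.
Umbra's first-order condition: 74 - 6q_U - 3(q_O) = 0.
Best responses: q_O = (66 - 3q_U)/6, q_U = (74 - 3q_O)/6.
Substituting one into the other gives q_O = 58/9 and q_U = 82/9.

9.11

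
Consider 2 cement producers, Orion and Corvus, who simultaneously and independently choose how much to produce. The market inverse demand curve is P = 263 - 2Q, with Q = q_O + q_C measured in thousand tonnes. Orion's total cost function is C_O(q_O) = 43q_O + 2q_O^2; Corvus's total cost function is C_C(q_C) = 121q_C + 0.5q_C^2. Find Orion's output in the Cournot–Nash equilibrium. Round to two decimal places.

Orion's profit: π_O = (263 - 2Q)q_O - (43q_O + 2q_O²). Setting ∂π_O/∂q_O = 0: 220 - 8q_O - 2(q_C) = 0.
Corvus's first-order condition: 142 - 5q_C - 2(q_O) = 0.
Best responses: q_O = (220 - 2q_C)/8, q_C = (142 - 2q_O)/5.
Solving the pair: q_O = 68/3, q_C = 58/3.

22.67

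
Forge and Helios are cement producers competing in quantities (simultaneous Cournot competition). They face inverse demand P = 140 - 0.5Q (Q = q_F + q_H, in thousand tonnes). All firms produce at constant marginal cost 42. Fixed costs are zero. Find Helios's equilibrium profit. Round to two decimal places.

2134.22

Each firm earns π_i = (140 - 0.5Q)q_i - 42q_i.
Setting ∂π_i/∂q_i = 0 with rivals' quantities fixed: 98 - q_i - (1/2)q_j = 0.
With identical firms every q_j equals q_i, so q_j = q_i and 98 = (3/2)q_i, giving q_i = 196/3.
Price P = 140 - (1/2)·(392/3) = 224/3.
Helios's profit: (224/3 - 42)·(196/3) = 2134.2222.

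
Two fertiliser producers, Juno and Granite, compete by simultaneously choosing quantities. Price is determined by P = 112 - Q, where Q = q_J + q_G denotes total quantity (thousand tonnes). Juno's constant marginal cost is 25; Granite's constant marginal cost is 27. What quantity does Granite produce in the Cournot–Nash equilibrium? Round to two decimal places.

Juno's profit: π_J = (112 - Q)q_J - (25q_J). Setting ∂π_J/∂q_J = 0: 87 - 2q_J - (q_G) = 0.
Granite's profit: π_G = (112 - Q)q_G - (27q_G). Setting ∂π_G/∂q_G = 0: 85 - 2q_G - (q_J) = 0.
Rearranging gives the reaction functions q_J = (87 - q_G)/2 and q_G = (85 - q_J)/2.
Substituting one into the other gives q_J = 89/3 and q_G = 83/3.

27.67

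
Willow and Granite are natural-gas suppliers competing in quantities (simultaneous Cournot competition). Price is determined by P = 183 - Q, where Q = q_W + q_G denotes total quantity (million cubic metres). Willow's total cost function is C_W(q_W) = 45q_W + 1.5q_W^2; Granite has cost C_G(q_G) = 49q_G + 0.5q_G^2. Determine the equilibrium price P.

125

Willow's profit: π_W = (183 - Q)q_W - (45q_W + (3/2)q_W²). Setting ∂π_W/∂q_W = 0: 138 - 5q_W - (q_G) = 0.
Granite's profit: π_G = (183 - Q)q_G - (49q_G + (1/2)q_G²). Setting ∂π_G/∂q_G = 0: 134 - 3q_G - (q_W) = 0.
Best responses: q_W = (138 - q_G)/5, q_G = (134 - q_W)/3.
Substituting one into the other gives q_W = 20 and q_G = 38.
Total output Q = 58, so price P = 183 - 58 = 125.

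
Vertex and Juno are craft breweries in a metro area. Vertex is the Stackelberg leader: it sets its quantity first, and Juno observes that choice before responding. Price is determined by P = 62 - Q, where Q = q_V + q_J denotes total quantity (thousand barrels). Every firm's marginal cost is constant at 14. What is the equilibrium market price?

Solve by backward induction. Given q_V, the follower Juno maximises π_J = (62 - q_V - q_J)q_J - 14q_J.
Follower FOC: 48 - q_V - 2q_J = 0, so q_J(q_V) = (48 - q_V)/2.
Vertex substitutes q_J(q_V) into its own profit: π_V = q_V(62 - q_V - (48 - q_V)/2) - 14q_V = (38 - (1/2)q_V)q_V - 14q_V.
The leader's first-order condition 24 - q_V = 0 yields q_V = 24.
Then q_J = (48 - 24)/2 = 12.
Total output Q = 36, so price P = 62 - 36 = 26.

26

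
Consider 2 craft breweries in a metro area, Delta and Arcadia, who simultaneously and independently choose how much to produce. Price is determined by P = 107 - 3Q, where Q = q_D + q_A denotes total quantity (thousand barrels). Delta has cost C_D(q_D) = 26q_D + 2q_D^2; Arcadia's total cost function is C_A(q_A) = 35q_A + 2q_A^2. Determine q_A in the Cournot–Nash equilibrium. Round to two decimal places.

Delta's profit: π_D = (107 - 3Q)q_D - (26q_D + 2q_D²). Setting ∂π_D/∂q_D = 0: 81 - 10q_D - 3(q_A) = 0.
Arcadia's first-order condition: 72 - 10q_A - 3(q_D) = 0.
Rearranging gives the reaction functions q_D = (81 - 3q_A)/10 and q_A = (72 - 3q_D)/10.
Solving the pair: q_D = 594/91, q_A = 477/91.

5.24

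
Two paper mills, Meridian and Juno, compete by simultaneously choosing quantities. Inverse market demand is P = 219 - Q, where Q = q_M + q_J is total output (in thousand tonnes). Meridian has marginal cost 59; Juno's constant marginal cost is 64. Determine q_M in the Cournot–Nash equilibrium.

Meridian's profit: π_M = (219 - Q)q_M - (59q_M). Setting ∂π_M/∂q_M = 0: 160 - 2q_M - (q_J) = 0.
Juno's first-order condition: 155 - 2q_J - (q_M) = 0.
Rearranging gives the reaction functions q_M = (160 - q_J)/2 and q_J = (155 - q_M)/2.
Substituting one into the other gives q_M = 55 and q_J = 50.

55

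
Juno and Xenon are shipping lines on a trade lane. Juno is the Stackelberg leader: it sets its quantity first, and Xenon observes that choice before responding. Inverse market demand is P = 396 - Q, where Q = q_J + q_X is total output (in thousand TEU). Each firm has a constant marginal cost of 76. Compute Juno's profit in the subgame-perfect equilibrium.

Solve by backward induction. Given q_J, the follower Xenon maximises π_X = (396 - q_J - q_X)q_X - 76q_X.
∂π_X/∂q_X = 320 - q_J - 2q_X = 0 gives the reaction function q_X = (320 - q_J)/2.
The leader anticipates this reaction. Substituting into P = 396 - Q gives P = 236 - (1/2)q_J, so π_J = (236 - (1/2)q_J)q_J - 76q_J.
The leader's first-order condition 160 - q_J = 0 yields q_J = 160.
Then q_X = (320 - 160)/2 = 80.
Price P = 396 - 240 = 156.
Juno's profit: (156 - 76)·160 = 12800.

12800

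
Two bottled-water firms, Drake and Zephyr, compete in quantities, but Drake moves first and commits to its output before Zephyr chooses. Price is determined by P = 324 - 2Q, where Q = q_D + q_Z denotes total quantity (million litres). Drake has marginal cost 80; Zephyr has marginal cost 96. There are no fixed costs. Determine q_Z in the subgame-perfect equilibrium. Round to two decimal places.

The follower Zephyr best-responds to any q_D: π_Z = (324 - 2Q)q_Z - 96q_Z.
Setting the follower's marginal profit to zero, 228 - 2q_D - 4q_Z = 0, i.e. q_Z = (228 - 2q_D)/4.
Drake substitutes q_Z(q_D) into its own profit: π_D = q_D(324 - 2q_D - (228 - 2q_D)/2) - 80q_D = (210 - q_D)q_D - 80q_D.
Maximising: ∂π_D/∂q_D = 130 - 2q_D = 0, giving q_D = 65.
Then q_Z = (228 - 2·65)/4 = 49/2.

24.50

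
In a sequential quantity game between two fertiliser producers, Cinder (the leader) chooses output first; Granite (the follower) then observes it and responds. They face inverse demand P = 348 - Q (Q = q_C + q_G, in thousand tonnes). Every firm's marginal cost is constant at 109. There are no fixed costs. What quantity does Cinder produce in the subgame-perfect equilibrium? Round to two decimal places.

The follower Granite best-responds to any q_C: π_G = (348 - Q)q_G - 109q_G.
∂π_G/∂q_G = 239 - q_C - 2q_G = 0 gives the reaction function q_G = (239 - q_C)/2.
The leader anticipates this reaction. Substituting into P = 348 - Q gives P = 457/2 - (1/2)q_C, so π_C = (457/2 - (1/2)q_C)q_C - 109q_C.
The leader's first-order condition 239/2 - q_C = 0 yields q_C = 239/2.
Then q_G = (239 - 239/2)/2 = 239/4.

119.50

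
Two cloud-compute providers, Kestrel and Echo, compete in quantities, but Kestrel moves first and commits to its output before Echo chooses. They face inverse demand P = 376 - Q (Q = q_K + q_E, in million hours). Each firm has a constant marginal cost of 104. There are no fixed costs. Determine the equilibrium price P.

172

The follower Echo best-responds to any q_K: π_E = (376 - Q)q_E - 104q_E.
∂π_E/∂q_E = 272 - q_K - 2q_E = 0 gives the reaction function q_E = (272 - q_K)/2.
The leader anticipates this reaction. Substituting into P = 376 - Q gives P = 240 - (1/2)q_K, so π_K = (240 - (1/2)q_K)q_K - 104q_K.
Leader FOC: 136 - q_K = 0, so q_K = 136.
Then q_E = (272 - 136)/2 = 68.
Total output Q = 204, so price P = 376 - 204 = 172.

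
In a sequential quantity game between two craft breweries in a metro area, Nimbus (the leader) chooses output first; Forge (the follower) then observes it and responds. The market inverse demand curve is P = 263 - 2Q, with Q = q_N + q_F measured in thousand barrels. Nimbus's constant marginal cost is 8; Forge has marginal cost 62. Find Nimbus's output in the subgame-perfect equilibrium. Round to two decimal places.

77.25

The follower Forge best-responds to any q_N: π_F = (263 - 2Q)q_F - 62q_F.
Follower FOC: 201 - 2q_N - 4q_F = 0, so q_F(q_N) = (201 - 2q_N)/4.
The leader anticipates this reaction. Substituting into P = 263 - 2Q gives P = 325/2 - q_N, so π_N = (325/2 - q_N)q_N - 8q_N.
Leader FOC: 309/2 - 2q_N = 0, so q_N = 309/4.
Then q_F = (201 - 2·(309/4))/4 = 93/8.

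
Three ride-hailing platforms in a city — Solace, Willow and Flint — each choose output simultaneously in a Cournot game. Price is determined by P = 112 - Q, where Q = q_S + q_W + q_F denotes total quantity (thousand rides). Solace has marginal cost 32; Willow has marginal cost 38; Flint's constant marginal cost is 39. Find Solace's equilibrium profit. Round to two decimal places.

540.56

Solace's profit: π_S = (112 - Q)q_S - (32q_S). Setting ∂π_S/∂q_S = 0: 80 - 2q_S - (q_W + q_F) = 0.
Willow's profit: π_W = (112 - Q)q_W - (38q_W). Setting ∂π_W/∂q_W = 0: 74 - 2q_W - (q_S + q_F) = 0.
Flint's first-order condition: 73 - 2q_F - (q_S + q_W) = 0.
Summing all 3 equations gives 227 − 4Q = 0, hence Q = 227/4.
Back-substituting: q_S = (80 − 227/4) = 93/4, q_W = (74 − 227/4) = 69/4, q_F = (73 − 227/4) = 65/4.
Price P = 112 - 227/4 = 221/4.
Solace's profit: (221/4 - 32)·(93/4) = 540.5625.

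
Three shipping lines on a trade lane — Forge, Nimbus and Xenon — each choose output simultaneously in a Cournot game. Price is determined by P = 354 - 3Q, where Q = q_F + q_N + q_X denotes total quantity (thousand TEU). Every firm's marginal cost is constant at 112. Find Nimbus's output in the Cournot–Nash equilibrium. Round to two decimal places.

20.17

Each firm earns π_i = (354 - 3Q)q_i - 112q_i.
Setting ∂π_i/∂q_i = 0 with rivals' quantities fixed: 242 - 6q_i - 3·Σ_{j≠i} q_j = 0.
By symmetry each firm produces the same amount; substituting Σ_{j≠i} q_j = 2q_i yields q_i = 242/12 = 121/6.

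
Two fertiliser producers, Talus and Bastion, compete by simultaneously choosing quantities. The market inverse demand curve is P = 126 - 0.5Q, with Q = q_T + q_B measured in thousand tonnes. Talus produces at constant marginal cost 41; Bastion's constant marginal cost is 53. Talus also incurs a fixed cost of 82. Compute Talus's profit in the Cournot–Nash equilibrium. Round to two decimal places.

2008.89

Talus's profit: π_T = (126 - 0.5Q)q_T - (41q_T). Setting ∂π_T/∂q_T = 0: 85 - q_T - (1/2)(q_B) = 0.
Bastion's profit: π_B = (126 - 0.5Q)q_B - (53q_B). Setting ∂π_B/∂q_B = 0: 73 - q_B - (1/2)(q_T) = 0.
So q_T = (85 - (1/2)q_B) and q_B = (73 - (1/2)q_T).
Solving the pair: q_T = 194/3, q_B = 122/3.
Price P = 126 - (1/2)·(316/3) = 220/3.
Talus's profit: (220/3 - 41)·(194/3) - 82 = 2008.8889.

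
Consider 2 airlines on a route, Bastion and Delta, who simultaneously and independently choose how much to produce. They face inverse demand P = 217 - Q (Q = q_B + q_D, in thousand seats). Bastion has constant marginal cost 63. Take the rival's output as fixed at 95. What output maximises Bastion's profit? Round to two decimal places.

29.50

With the rival's output fixed at 95, Bastion's profit is π_B = (217 - 95 - q_B)q_B - (63q_B) = (122 - q_B)q_B - (63q_B).
∂π_B/∂q_B = 59 - 2q_B = 0, so q_B = 59/2.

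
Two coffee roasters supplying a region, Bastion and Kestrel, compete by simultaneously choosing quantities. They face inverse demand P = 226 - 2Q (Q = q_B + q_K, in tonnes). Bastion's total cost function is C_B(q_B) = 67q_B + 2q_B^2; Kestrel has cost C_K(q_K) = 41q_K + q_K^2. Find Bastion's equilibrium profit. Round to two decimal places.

Bastion's profit: π_B = (226 - 2Q)q_B - (67q_B + 2q_B²). Setting ∂π_B/∂q_B = 0: 159 - 8q_B - 2(q_K) = 0.
Kestrel's first-order condition: 185 - 6q_K - 2(q_B) = 0.
Rearranging gives the reaction functions q_B = (159 - 2q_K)/8 and q_K = (185 - 2q_B)/6.
Substituting one into the other gives q_B = 146/11 and q_K = 581/22.
Price P = 226 - 2·(873/22) = 1613/11.
Bastion's profit: (1613/11)·(146/11) - 67·(146/11) - 2(146/11)² = 704.6612.

704.66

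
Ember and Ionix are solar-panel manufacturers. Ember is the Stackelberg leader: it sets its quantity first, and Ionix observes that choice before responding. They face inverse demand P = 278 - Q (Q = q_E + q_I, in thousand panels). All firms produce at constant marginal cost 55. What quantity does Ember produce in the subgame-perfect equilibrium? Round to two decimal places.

111.50

The follower Ionix best-responds to any q_E: π_I = (278 - Q)q_I - 55q_I.
∂π_I/∂q_I = 223 - q_E - 2q_I = 0 gives the reaction function q_I = (223 - q_E)/2.
The leader anticipates this reaction. Substituting into P = 278 - Q gives P = 333/2 - (1/2)q_E, so π_E = (333/2 - (1/2)q_E)q_E - 55q_E.
Maximising: ∂π_E/∂q_E = 223/2 - q_E = 0, giving q_E = 223/2.
Then q_I = (223 - 223/2)/2 = 223/4.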